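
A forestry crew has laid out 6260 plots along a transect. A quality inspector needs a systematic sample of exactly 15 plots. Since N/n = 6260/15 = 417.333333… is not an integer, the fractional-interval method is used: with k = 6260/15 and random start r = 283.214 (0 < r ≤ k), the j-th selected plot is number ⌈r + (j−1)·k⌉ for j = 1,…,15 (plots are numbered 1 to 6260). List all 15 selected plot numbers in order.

j=1: r + 0k = 283.214 → ⌈·⌉ = 284
j=2: r + 1k = 700.547333… → ⌈·⌉ = 701
j=3: r + 2k = 1117.880666… → ⌈·⌉ = 1118
j=4: r + 3k = 1535.214 → ⌈·⌉ = 1536
j=5: r + 4k = 1952.547333… → ⌈·⌉ = 1953
j=6: r + 5k = 2369.880666… → ⌈·⌉ = 2370
j=7: r + 6k = 2787.214 → ⌈·⌉ = 2788
j=8: r + 7k = 3204.547333… → ⌈·⌉ = 3205
j=9: r + 8k = 3621.880666… → ⌈·⌉ = 3622
j=10: r + 9k = 4039.214 → ⌈·⌉ = 4040
j=11: r + 10k = 4456.547333… → ⌈·⌉ = 4457
j=12: r + 11k = 4873.880666… → ⌈·⌉ = 4874
j=13: r + 12k = 5291.214 → ⌈·⌉ = 5292
j=14: r + 13k = 5708.547333… → ⌈·⌉ = 5709
j=15: r + 14k = 6125.880666… → ⌈·⌉ = 6126

284, 701, 1118, 1536, 1953, 2370, 2788, 3205, 3622, 4040, 4457, 4874, 5292, 5709, 6126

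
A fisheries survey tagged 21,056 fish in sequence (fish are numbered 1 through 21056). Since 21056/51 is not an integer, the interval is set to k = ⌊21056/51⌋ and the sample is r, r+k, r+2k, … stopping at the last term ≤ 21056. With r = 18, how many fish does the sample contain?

k = ⌊21056/51⌋ = 412
Achieved size = ⌊(21056 − 18)/412⌋ + 1 = ⌊21038/412⌋ + 1 = 51 + 1 = 52
(last selection: 18 + 51×412 = 21030 ≤ 21056; next would be 21442 > 21056)

52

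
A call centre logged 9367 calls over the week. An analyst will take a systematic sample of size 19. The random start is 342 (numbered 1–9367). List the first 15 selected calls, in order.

k = N/n = 9367/19 = 493
call 1: 342
call 2: 342 + 493 = 835
call 3: 835 + 493 = 1328
call 4: 1328 + 493 = 1821
call 5: 1821 + 493 = 2314
call 6: 2314 + 493 = 2807
call 7: 2807 + 493 = 3300
call 8: 3300 + 493 = 3793
call 9: 3793 + 493 = 4286
call 10: 4286 + 493 = 4779
call 11: 4779 + 493 = 5272
call 12: 5272 + 493 = 5765
call 13: 5765 + 493 = 6258
call 14: 6258 + 493 = 6751
call 15: 6751 + 493 = 7244

342, 835, 1328, 1821, 2314, 2807, 3300, 3793, 4286, 4779, 5272, 5765, 6258, 6751, 7244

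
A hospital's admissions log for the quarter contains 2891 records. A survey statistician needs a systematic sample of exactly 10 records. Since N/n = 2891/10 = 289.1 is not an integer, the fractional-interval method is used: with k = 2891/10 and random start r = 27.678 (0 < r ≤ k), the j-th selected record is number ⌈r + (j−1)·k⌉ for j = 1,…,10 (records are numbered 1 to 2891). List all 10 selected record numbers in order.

j=1: r + 0k = 27.678 → ⌈·⌉ = 28
j=2: r + 1k = 316.778 → ⌈·⌉ = 317
j=3: r + 2k = 605.878 → ⌈·⌉ = 606
j=4: r + 3k = 894.978 → ⌈·⌉ = 895
j=5: r + 4k = 1184.078 → ⌈·⌉ = 1185
j=6: r + 5k = 1473.178 → ⌈·⌉ = 1474
j=7: r + 6k = 1762.278 → ⌈·⌉ = 1763
j=8: r + 7k = 2051.378 → ⌈·⌉ = 2052
j=9: r + 8k = 2340.478 → ⌈·⌉ = 2341
j=10: r + 9k = 2629.578 → ⌈·⌉ = 2630

28, 317, 606, 895, 1185, 1474, 1763, 2052, 2341, 2630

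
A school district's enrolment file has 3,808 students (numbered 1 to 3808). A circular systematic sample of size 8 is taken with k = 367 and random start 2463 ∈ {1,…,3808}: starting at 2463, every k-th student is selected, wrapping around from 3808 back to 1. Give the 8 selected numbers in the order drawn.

2463, 2830, 3197, 3564, 123, 490, 857, 1224

Selection 1: 2463
Selection 2: 2463 + 367 = 2830
Selection 3: 2830 + 367 = 3197
Selection 4: 3197 + 367 = 3564
Selection 5: 3564 + 367 = 3931 → 3931 − 3808 = 123
Selection 6: 123 + 367 = 490
Selection 7: 490 + 367 = 857
Selection 8: 857 + 367 = 1224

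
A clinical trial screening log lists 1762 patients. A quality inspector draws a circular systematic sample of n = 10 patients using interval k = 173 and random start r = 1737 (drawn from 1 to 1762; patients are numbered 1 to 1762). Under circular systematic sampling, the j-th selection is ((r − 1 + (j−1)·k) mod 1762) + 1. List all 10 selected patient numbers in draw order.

Selection 1: 1737
Selection 2: 1737 + 173 = 1910 → 1910 − 1762 = 148
Selection 3: 148 + 173 = 321
Selection 4: 321 + 173 = 494
Selection 5: 494 + 173 = 667
Selection 6: 667 + 173 = 840
Selection 7: 840 + 173 = 1013
Selection 8: 1013 + 173 = 1186
Selection 9: 1186 + 173 = 1359
Selection 10: 1359 + 173 = 1532

1737, 148, 321, 494, 667, 840, 1013, 1186, 1359, 1532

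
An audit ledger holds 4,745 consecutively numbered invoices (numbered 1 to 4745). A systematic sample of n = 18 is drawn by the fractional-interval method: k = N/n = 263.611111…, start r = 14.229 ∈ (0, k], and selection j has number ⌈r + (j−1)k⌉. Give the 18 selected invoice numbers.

j=1: r + 0k = 14.229 → ⌈·⌉ = 15
j=2: r + 1k = 277.840111… → ⌈·⌉ = 278
j=3: r + 2k = 541.451222… → ⌈·⌉ = 542
j=4: r + 3k = 805.062333… → ⌈·⌉ = 806
j=5: r + 4k = 1068.673444… → ⌈·⌉ = 1069
j=6: r + 5k = 1332.284555… → ⌈·⌉ = 1333
j=7: r + 6k = 1595.895666… → ⌈·⌉ = 1596
j=8: r + 7k = 1859.506777… → ⌈·⌉ = 1860
j=9: r + 8k = 2123.117888… → ⌈·⌉ = 2124
j=10: r + 9k = 2386.729 → ⌈·⌉ = 2387
j=11: r + 10k = 2650.340111… → ⌈·⌉ = 2651
j=12: r + 11k = 2913.951222… → ⌈·⌉ = 2914
j=13: r + 12k = 3177.562333… → ⌈·⌉ = 3178
j=14: r + 13k = 3441.173444… → ⌈·⌉ = 3442
j=15: r + 14k = 3704.784555… → ⌈·⌉ = 3705
j=16: r + 15k = 3968.395666… → ⌈·⌉ = 3969
j=17: r + 16k = 4232.006777… → ⌈·⌉ = 4233
j=18: r + 17k = 4495.617888… → ⌈·⌉ = 4496

15, 278, 542, 806, 1069, 1333, 1596, 1860, 2124, 2387, 2651, 2914, 3178, 3442, 3705, 3969, 4233, 4496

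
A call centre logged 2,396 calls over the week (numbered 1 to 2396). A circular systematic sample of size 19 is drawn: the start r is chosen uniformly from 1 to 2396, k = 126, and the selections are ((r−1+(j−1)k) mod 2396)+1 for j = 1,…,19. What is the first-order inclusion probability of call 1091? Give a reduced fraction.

19/2396

For each position j, as r ranges over 1…2396 the j-th selection hits every call exactly once, so call 1091 is selected for exactly 19 of the 2396 starts.
Inclusion probability = 19/2396.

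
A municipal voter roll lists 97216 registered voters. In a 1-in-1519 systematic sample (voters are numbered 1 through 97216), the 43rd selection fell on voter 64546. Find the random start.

748

k = 1519
r = 64546 − (43−1)×1519 = 64546 − 63798 = 748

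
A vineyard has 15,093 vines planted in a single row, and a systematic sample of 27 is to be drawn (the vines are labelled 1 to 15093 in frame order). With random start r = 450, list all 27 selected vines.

450, 1009, 1568, 2127, 2686, 3245, 3804, 4363, 4922, 5481, 6040, 6599, 7158, 7717, 8276, 8835, 9394, 9953, 10512, 11071, 11630, 12189, 12748, 13307, 13866, 14425, 14984

k = N/n = 15093/27 = 559
vine 1: 450
vine 2: 450 + 559 = 1009
vine 3: 1009 + 559 = 1568
vine 4: 1568 + 559 = 2127
vine 5: 2127 + 559 = 2686
vine 6: 2686 + 559 = 3245
vine 7: 3245 + 559 = 3804
vine 8: 3804 + 559 = 4363
vine 9: 4363 + 559 = 4922
vine 10: 4922 + 559 = 5481
vine 11: 5481 + 559 = 6040
vine 12: 6040 + 559 = 6599
vine 13: 6599 + 559 = 7158
vine 14: 7158 + 559 = 7717
vine 15: 7717 + 559 = 8276
vine 16: 8276 + 559 = 8835
vine 17: 8835 + 559 = 9394
vine 18: 9394 + 559 = 9953
vine 19: 9953 + 559 = 10512
vine 20: 10512 + 559 = 11071
vine 21: 11071 + 559 = 11630
vine 22: 11630 + 559 = 12189
vine 23: 12189 + 559 = 12748
vine 24: 12748 + 559 = 13307
vine 25: 13307 + 559 = 13866
vine 26: 13866 + 559 = 14425
vine 27: 14425 + 559 = 14984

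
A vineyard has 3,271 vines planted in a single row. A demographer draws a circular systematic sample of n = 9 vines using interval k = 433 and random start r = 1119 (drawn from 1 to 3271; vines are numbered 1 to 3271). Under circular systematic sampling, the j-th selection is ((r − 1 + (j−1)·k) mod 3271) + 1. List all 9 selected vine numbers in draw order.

1119, 1552, 1985, 2418, 2851, 13, 446, 879, 1312

Selection 1: 1119
Selection 2: 1119 + 433 = 1552
Selection 3: 1552 + 433 = 1985
Selection 4: 1985 + 433 = 2418
Selection 5: 2418 + 433 = 2851
Selection 6: 2851 + 433 = 3284 → 3284 − 3271 = 13
Selection 7: 13 + 433 = 446
Selection 8: 446 + 433 = 879
Selection 9: 879 + 433 = 1312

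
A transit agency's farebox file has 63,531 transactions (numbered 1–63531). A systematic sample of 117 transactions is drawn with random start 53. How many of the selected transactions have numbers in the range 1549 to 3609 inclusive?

4

k = 63531/117 = 543
First selection ≥ 1549: 53 + ⌈(1549−53)/543⌉·543 = 53 + 3×543 = 1682
Last selection ≤ 3609: 53 + ⌊(3609−53)/543⌋·543 = 53 + 6×543 = 3311
Count = 6 − 3 + 1 = 4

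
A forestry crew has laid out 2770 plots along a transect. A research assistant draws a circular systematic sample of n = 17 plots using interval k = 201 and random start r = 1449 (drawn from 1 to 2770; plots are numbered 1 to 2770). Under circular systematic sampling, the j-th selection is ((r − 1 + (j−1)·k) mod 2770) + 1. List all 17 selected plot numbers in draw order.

1449, 1650, 1851, 2052, 2253, 2454, 2655, 86, 287, 488, 689, 890, 1091, 1292, 1493, 1694, 1895

Selection 1: 1449
Selection 2: 1449 + 201 = 1650
Selection 3: 1650 + 201 = 1851
Selection 4: 1851 + 201 = 2052
Selection 5: 2052 + 201 = 2253
Selection 6: 2253 + 201 = 2454
Selection 7: 2454 + 201 = 2655
Selection 8: 2655 + 201 = 2856 → 2856 − 2770 = 86
Selection 9: 86 + 201 = 287
Selection 10: 287 + 201 = 488
Selection 11: 488 + 201 = 689
Selection 12: 689 + 201 = 890
Selection 13: 890 + 201 = 1091
Selection 14: 1091 + 201 = 1292
Selection 15: 1292 + 201 = 1493
Selection 16: 1493 + 201 = 1694
Selection 17: 1694 + 201 = 1895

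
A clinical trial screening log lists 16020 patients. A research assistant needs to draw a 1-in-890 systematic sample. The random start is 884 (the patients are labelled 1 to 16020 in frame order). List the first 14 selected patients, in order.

884, 1774, 2664, 3554, 4444, 5334, 6224, 7114, 8004, 8894, 9784, 10674, 11564, 12454

patient 1: 884
patient 2: 884 + 890 = 1774
patient 3: 1774 + 890 = 2664
patient 4: 2664 + 890 = 3554
patient 5: 3554 + 890 = 4444
patient 6: 4444 + 890 = 5334
patient 7: 5334 + 890 = 6224
patient 8: 6224 + 890 = 7114
patient 9: 7114 + 890 = 8004
patient 10: 8004 + 890 = 8894
patient 11: 8894 + 890 = 9784
patient 12: 9784 + 890 = 10674
patient 13: 10674 + 890 = 11564
patient 14: 11564 + 890 = 12454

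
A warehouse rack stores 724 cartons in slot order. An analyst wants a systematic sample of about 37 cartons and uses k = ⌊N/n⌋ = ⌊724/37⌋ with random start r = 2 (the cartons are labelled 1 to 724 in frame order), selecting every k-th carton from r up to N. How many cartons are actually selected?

39

k = ⌊724/37⌋ = 19
Achieved size = ⌊(724 − 2)/19⌋ + 1 = ⌊722/19⌋ + 1 = 38 + 1 = 39
(last selection: 2 + 38×19 = 724 ≤ 724; next would be 743 > 724)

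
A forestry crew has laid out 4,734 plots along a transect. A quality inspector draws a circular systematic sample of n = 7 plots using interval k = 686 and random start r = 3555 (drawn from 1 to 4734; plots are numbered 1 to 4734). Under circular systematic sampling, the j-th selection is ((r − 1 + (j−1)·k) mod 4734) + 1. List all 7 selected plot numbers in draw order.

Selection 1: 3555
Selection 2: 3555 + 686 = 4241
Selection 3: 4241 + 686 = 4927 → 4927 − 4734 = 193
Selection 4: 193 + 686 = 879
Selection 5: 879 + 686 = 1565
Selection 6: 1565 + 686 = 2251
Selection 7: 2251 + 686 = 2937

3555, 4241, 193, 879, 1565, 2251, 2937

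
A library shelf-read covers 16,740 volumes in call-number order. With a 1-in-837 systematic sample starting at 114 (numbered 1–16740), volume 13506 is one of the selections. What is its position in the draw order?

17

k = 837
position = (13506 − 114)/837 + 1 = 13392/837 + 1 = 16 + 1 = 17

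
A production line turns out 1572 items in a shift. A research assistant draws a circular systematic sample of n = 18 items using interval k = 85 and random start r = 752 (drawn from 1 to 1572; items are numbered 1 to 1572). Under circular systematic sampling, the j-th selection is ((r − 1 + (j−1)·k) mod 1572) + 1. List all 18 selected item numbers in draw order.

752, 837, 922, 1007, 1092, 1177, 1262, 1347, 1432, 1517, 30, 115, 200, 285, 370, 455, 540, 625

Selection 1: 752
Selection 2: 752 + 85 = 837
Selection 3: 837 + 85 = 922
Selection 4: 922 + 85 = 1007
Selection 5: 1007 + 85 = 1092
Selection 6: 1092 + 85 = 1177
Selection 7: 1177 + 85 = 1262
Selection 8: 1262 + 85 = 1347
Selection 9: 1347 + 85 = 1432
Selection 10: 1432 + 85 = 1517
Selection 11: 1517 + 85 = 1602 → 1602 − 1572 = 30
Selection 12: 30 + 85 = 115
Selection 13: 115 + 85 = 200
Selection 14: 200 + 85 = 285
Selection 15: 285 + 85 = 370
Selection 16: 370 + 85 = 455
Selection 17: 455 + 85 = 540
Selection 18: 540 + 85 = 625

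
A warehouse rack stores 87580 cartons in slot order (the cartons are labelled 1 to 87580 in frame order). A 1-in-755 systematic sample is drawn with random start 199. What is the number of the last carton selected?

87024

k = 755
116th selection = r + (116−1)·k = 199 + 115×755 = 199 + 86825 = 87024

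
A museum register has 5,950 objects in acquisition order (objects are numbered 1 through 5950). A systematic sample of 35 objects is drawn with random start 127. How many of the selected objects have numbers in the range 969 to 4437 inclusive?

k = 5950/35 = 170
First selection ≥ 969: 127 + ⌈(969−127)/170⌉·170 = 127 + 5×170 = 977
Last selection ≤ 4437: 127 + ⌊(4437−127)/170⌋·170 = 127 + 25×170 = 4377
Count = 25 − 5 + 1 = 21

21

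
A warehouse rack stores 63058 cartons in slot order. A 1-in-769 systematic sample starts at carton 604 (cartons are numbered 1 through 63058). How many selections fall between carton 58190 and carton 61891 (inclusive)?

5

k = 769
First selection ≥ 58190: 604 + ⌈(58190−604)/769⌉·769 = 604 + 75×769 = 58279
Last selection ≤ 61891: 604 + ⌊(61891−604)/769⌋·769 = 604 + 79×769 = 61355
Count = 79 − 75 + 1 = 5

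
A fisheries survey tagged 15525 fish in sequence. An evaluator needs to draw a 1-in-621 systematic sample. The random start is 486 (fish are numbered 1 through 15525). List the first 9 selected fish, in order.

486, 1107, 1728, 2349, 2970, 3591, 4212, 4833, 5454

fish 1: 486
fish 2: 486 + 621 = 1107
fish 3: 1107 + 621 = 1728
fish 4: 1728 + 621 = 2349
fish 5: 2349 + 621 = 2970
fish 6: 2970 + 621 = 3591
fish 7: 3591 + 621 = 4212
fish 8: 4212 + 621 = 4833
fish 9: 4833 + 621 = 5454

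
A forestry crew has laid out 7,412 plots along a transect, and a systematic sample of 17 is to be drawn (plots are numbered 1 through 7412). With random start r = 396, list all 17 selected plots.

396, 832, 1268, 1704, 2140, 2576, 3012, 3448, 3884, 4320, 4756, 5192, 5628, 6064, 6500, 6936, 7372

k = N/n = 7412/17 = 436
plot 1: 396
plot 2: 396 + 436 = 832
plot 3: 832 + 436 = 1268
plot 4: 1268 + 436 = 1704
plot 5: 1704 + 436 = 2140
plot 6: 2140 + 436 = 2576
plot 7: 2576 + 436 = 3012
plot 8: 3012 + 436 = 3448
plot 9: 3448 + 436 = 3884
plot 10: 3884 + 436 = 4320
plot 11: 4320 + 436 = 4756
plot 12: 4756 + 436 = 5192
plot 13: 5192 + 436 = 5628
plot 14: 5628 + 436 = 6064
plot 15: 6064 + 436 = 6500
plot 16: 6500 + 436 = 6936
plot 17: 6936 + 436 = 7372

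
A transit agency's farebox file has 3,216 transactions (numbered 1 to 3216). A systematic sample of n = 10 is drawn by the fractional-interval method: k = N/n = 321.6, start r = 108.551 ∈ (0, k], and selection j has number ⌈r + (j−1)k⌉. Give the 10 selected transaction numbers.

109, 431, 752, 1074, 1395, 1717, 2039, 2360, 2682, 3003

j=1: r + 0k = 108.551 → ⌈·⌉ = 109
j=2: r + 1k = 430.151 → ⌈·⌉ = 431
j=3: r + 2k = 751.751 → ⌈·⌉ = 752
j=4: r + 3k = 1073.351 → ⌈·⌉ = 1074
j=5: r + 4k = 1394.951 → ⌈·⌉ = 1395
j=6: r + 5k = 1716.551 → ⌈·⌉ = 1717
j=7: r + 6k = 2038.151 → ⌈·⌉ = 2039
j=8: r + 7k = 2359.751 → ⌈·⌉ = 2360
j=9: r + 8k = 2681.351 → ⌈·⌉ = 2682
j=10: r + 9k = 3002.951 → ⌈·⌉ = 3003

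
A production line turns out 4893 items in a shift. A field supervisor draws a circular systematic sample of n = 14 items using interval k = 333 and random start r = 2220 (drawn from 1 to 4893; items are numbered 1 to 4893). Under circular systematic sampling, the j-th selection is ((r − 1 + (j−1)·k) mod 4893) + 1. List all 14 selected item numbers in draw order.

Selection 1: 2220
Selection 2: 2220 + 333 = 2553
Selection 3: 2553 + 333 = 2886
Selection 4: 2886 + 333 = 3219
Selection 5: 3219 + 333 = 3552
Selection 6: 3552 + 333 = 3885
Selection 7: 3885 + 333 = 4218
Selection 8: 4218 + 333 = 4551
Selection 9: 4551 + 333 = 4884
Selection 10: 4884 + 333 = 5217 → 5217 − 4893 = 324
Selection 11: 324 + 333 = 657
Selection 12: 657 + 333 = 990
Selection 13: 990 + 333 = 1323
Selection 14: 1323 + 333 = 1656

2220, 2553, 2886, 3219, 3552, 3885, 4218, 4551, 4884, 324, 657, 990, 1323, 1656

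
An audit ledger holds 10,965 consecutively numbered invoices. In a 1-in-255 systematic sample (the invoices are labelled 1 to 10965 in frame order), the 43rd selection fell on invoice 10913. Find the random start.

203

k = 255
r = 10913 − (43−1)×255 = 10913 − 10710 = 203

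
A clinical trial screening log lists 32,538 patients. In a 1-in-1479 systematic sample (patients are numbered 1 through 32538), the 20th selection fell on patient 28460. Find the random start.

359

k = 1479
r = 28460 − (20−1)×1479 = 28460 − 28101 = 359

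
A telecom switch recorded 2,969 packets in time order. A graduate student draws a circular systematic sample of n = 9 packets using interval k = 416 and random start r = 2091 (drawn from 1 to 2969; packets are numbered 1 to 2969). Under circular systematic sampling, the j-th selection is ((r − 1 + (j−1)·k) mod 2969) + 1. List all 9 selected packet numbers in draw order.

Selection 1: 2091
Selection 2: 2091 + 416 = 2507
Selection 3: 2507 + 416 = 2923
Selection 4: 2923 + 416 = 3339 → 3339 − 2969 = 370
Selection 5: 370 + 416 = 786
Selection 6: 786 + 416 = 1202
Selection 7: 1202 + 416 = 1618
Selection 8: 1618 + 416 = 2034
Selection 9: 2034 + 416 = 2450

2091, 2507, 2923, 370, 786, 1202, 1618, 2034, 2450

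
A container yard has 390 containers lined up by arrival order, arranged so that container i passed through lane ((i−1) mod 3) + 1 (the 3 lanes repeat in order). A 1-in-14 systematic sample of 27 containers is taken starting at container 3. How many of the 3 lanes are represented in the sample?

3

Consecutive selections differ by k = 14, so their lane numbers differ by 14 mod 3 = 2.
gcd(14, 3) = 1, so the sample visits 3/1 = 3 distinct residues mod 3.
Start 3 is lane 3; the lanes hit are 1, 2, 3.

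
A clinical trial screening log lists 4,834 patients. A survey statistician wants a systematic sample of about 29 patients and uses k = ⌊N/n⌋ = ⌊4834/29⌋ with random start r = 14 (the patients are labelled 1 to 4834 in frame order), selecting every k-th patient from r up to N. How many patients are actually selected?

30

k = ⌊4834/29⌋ = 166
Achieved size = ⌊(4834 − 14)/166⌋ + 1 = ⌊4820/166⌋ + 1 = 29 + 1 = 30
(last selection: 14 + 29×166 = 4828 ≤ 4834; next would be 4994 > 4834)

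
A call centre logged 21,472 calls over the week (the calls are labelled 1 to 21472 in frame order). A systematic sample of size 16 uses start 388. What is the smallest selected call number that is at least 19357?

k = 21472/16 = 1342
Steps past start: ⌈(19357 − 388)/1342⌉ = ⌈18969/1342⌉ = 15
Selected call: 388 + 15×1342 = 20518

20518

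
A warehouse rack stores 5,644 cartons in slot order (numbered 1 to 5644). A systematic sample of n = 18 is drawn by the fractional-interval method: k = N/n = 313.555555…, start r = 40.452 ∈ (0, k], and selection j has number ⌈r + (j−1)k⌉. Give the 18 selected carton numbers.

41, 355, 668, 982, 1295, 1609, 1922, 2236, 2549, 2863, 3177, 3490, 3804, 4117, 4431, 4744, 5058, 5371

j=1: r + 0k = 40.452 → ⌈·⌉ = 41
j=2: r + 1k = 354.007555… → ⌈·⌉ = 355
j=3: r + 2k = 667.563111… → ⌈·⌉ = 668
j=4: r + 3k = 981.118666… → ⌈·⌉ = 982
j=5: r + 4k = 1294.674222… → ⌈·⌉ = 1295
j=6: r + 5k = 1608.229777… → ⌈·⌉ = 1609
j=7: r + 6k = 1921.785333… → ⌈·⌉ = 1922
j=8: r + 7k = 2235.340888… → ⌈·⌉ = 2236
j=9: r + 8k = 2548.896444… → ⌈·⌉ = 2549
j=10: r + 9k = 2862.452 → ⌈·⌉ = 2863
j=11: r + 10k = 3176.007555… → ⌈·⌉ = 3177
j=12: r + 11k = 3489.563111… → ⌈·⌉ = 3490
j=13: r + 12k = 3803.118666… → ⌈·⌉ = 3804
j=14: r + 13k = 4116.674222… → ⌈·⌉ = 4117
j=15: r + 14k = 4430.229777… → ⌈·⌉ = 4431
j=16: r + 15k = 4743.785333… → ⌈·⌉ = 4744
j=17: r + 16k = 5057.340888… → ⌈·⌉ = 5058
j=18: r + 17k = 5370.896444… → ⌈·⌉ = 5371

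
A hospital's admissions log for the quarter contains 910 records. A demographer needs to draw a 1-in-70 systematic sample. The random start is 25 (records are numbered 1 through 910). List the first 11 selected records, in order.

record 1: 25
record 2: 25 + 70 = 95
record 3: 95 + 70 = 165
record 4: 165 + 70 = 235
record 5: 235 + 70 = 305
record 6: 305 + 70 = 375
record 7: 375 + 70 = 445
record 8: 445 + 70 = 515
record 9: 515 + 70 = 585
record 10: 585 + 70 = 655
record 11: 655 + 70 = 725

25, 95, 165, 235, 305, 375, 445, 515, 585, 655, 725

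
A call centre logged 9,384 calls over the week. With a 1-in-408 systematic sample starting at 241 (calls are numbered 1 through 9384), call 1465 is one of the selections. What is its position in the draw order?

4

k = 408
position = (1465 − 241)/408 + 1 = 1224/408 + 1 = 3 + 1 = 4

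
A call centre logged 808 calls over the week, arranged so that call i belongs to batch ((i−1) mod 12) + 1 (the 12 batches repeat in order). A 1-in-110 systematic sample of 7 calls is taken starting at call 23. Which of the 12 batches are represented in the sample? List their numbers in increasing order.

Consecutive selections differ by k = 110, so their batch numbers differ by 110 mod 12 = 2.
gcd(110, 12) = 2, so the sample visits 12/2 = 6 distinct residues mod 12.
Start 23 is batch 11; the batches hit are 1, 3, 5, 7, 9, 11.

1, 3, 5, 7, 9, 11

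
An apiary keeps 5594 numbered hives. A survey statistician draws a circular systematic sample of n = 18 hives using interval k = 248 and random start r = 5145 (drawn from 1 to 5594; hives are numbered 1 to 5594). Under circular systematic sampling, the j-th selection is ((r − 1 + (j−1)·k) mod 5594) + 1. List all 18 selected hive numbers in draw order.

Selection 1: 5145
Selection 2: 5145 + 248 = 5393
Selection 3: 5393 + 248 = 5641 → 5641 − 5594 = 47
Selection 4: 47 + 248 = 295
Selection 5: 295 + 248 = 543
Selection 6: 543 + 248 = 791
Selection 7: 791 + 248 = 1039
Selection 8: 1039 + 248 = 1287
Selection 9: 1287 + 248 = 1535
Selection 10: 1535 + 248 = 1783
Selection 11: 1783 + 248 = 2031
Selection 12: 2031 + 248 = 2279
Selection 13: 2279 + 248 = 2527
Selection 14: 2527 + 248 = 2775
Selection 15: 2775 + 248 = 3023
Selection 16: 3023 + 248 = 3271
Selection 17: 3271 + 248 = 3519
Selection 18: 3519 + 248 = 3767

5145, 5393, 47, 295, 543, 791, 1039, 1287, 1535, 1783, 2031, 2279, 2527, 2775, 3023, 3271, 3519, 3767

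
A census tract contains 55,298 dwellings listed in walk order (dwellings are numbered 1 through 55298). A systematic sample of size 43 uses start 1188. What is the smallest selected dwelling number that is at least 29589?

30766

k = 55298/43 = 1286
Steps past start: ⌈(29589 − 1188)/1286⌉ = ⌈28401/1286⌉ = 23
Selected dwelling: 1188 + 23×1286 = 30766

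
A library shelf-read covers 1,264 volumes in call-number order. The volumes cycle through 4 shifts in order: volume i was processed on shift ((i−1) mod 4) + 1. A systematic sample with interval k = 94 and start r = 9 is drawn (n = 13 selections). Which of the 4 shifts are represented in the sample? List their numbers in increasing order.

1, 3

Consecutive selections differ by k = 94, so their shift numbers differ by 94 mod 4 = 2.
gcd(94, 4) = 2, so the sample visits 4/2 = 2 distinct residues mod 4.
Start 9 is shift 1; the shifts hit are 1, 3.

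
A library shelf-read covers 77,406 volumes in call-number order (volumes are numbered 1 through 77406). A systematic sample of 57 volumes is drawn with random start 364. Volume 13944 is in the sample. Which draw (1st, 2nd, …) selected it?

k = 77406/57 = 1358
position = (13944 − 364)/1358 + 1 = 13580/1358 + 1 = 10 + 1 = 11

11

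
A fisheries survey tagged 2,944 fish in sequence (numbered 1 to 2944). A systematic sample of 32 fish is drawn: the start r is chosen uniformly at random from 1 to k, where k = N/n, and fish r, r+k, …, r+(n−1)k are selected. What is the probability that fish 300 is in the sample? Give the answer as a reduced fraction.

k = 2944/32 = 92.
Fish 300 is selected iff r ≡ 300 (mod 92); exactly one such r in {1,…,92}.
Inclusion probability = 1/92.

1/92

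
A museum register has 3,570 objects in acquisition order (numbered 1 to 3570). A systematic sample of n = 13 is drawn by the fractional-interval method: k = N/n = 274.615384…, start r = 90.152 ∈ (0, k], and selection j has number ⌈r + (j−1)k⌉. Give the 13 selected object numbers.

91, 365, 640, 914, 1189, 1464, 1738, 2013, 2288, 2562, 2837, 3111, 3386

j=1: r + 0k = 90.152 → ⌈·⌉ = 91
j=2: r + 1k = 364.767384… → ⌈·⌉ = 365
j=3: r + 2k = 639.382769… → ⌈·⌉ = 640
j=4: r + 3k = 913.998153… → ⌈·⌉ = 914
j=5: r + 4k = 1188.613538… → ⌈·⌉ = 1189
j=6: r + 5k = 1463.228923… → ⌈·⌉ = 1464
j=7: r + 6k = 1737.844307… → ⌈·⌉ = 1738
j=8: r + 7k = 2012.459692… → ⌈·⌉ = 2013
j=9: r + 8k = 2287.075076… → ⌈·⌉ = 2288
j=10: r + 9k = 2561.690461… → ⌈·⌉ = 2562
j=11: r + 10k = 2836.305846… → ⌈·⌉ = 2837
j=12: r + 11k = 3110.921230… → ⌈·⌉ = 3111
j=13: r + 12k = 3385.536615… → ⌈·⌉ = 3386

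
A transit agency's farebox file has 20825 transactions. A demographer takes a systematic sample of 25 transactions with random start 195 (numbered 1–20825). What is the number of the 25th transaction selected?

20187

k = 20825/25 = 833
25th selection = r + (25−1)·k = 195 + 24×833 = 195 + 19992 = 20187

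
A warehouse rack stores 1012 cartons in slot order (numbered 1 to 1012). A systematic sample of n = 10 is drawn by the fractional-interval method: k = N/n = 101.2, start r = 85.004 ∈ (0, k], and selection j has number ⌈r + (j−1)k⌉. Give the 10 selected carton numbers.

86, 187, 288, 389, 490, 592, 693, 794, 895, 996

j=1: r + 0k = 85.004 → ⌈·⌉ = 86
j=2: r + 1k = 186.204 → ⌈·⌉ = 187
j=3: r + 2k = 287.404 → ⌈·⌉ = 288
j=4: r + 3k = 388.604 → ⌈·⌉ = 389
j=5: r + 4k = 489.804 → ⌈·⌉ = 490
j=6: r + 5k = 591.004 → ⌈·⌉ = 592
j=7: r + 6k = 692.204 → ⌈·⌉ = 693
j=8: r + 7k = 793.404 → ⌈·⌉ = 794
j=9: r + 8k = 894.604 → ⌈·⌉ = 895
j=10: r + 9k = 995.804 → ⌈·⌉ = 996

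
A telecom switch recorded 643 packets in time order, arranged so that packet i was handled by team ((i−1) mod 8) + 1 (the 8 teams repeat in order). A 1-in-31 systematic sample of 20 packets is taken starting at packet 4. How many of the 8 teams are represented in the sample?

8

Consecutive selections differ by k = 31, so their team numbers differ by 31 mod 8 = 7.
gcd(31, 8) = 1, so the sample visits 8/1 = 8 distinct residues mod 8.
Start 4 is team 4; the teams hit are 1, 2, 3, 4, 5, 6, 7, 8.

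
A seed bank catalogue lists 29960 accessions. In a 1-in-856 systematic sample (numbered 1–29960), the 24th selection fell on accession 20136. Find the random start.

k = 856
r = 20136 − (24−1)×856 = 20136 − 19688 = 448

448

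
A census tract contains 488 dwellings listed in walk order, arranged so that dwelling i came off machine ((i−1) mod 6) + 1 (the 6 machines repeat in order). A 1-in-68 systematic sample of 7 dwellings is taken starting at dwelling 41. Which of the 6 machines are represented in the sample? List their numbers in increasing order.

Consecutive selections differ by k = 68, so their machine numbers differ by 68 mod 6 = 2.
gcd(68, 6) = 2, so the sample visits 6/2 = 3 distinct residues mod 6.
Start 41 is machine 5; the machines hit are 1, 3, 5.

1, 3, 5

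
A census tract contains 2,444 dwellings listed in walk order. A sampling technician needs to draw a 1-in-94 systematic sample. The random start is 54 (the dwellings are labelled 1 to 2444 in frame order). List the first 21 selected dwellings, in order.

54, 148, 242, 336, 430, 524, 618, 712, 806, 900, 994, 1088, 1182, 1276, 1370, 1464, 1558, 1652, 1746, 1840, 1934

dwelling 1: 54
dwelling 2: 54 + 94 = 148
dwelling 3: 148 + 94 = 242
dwelling 4: 242 + 94 = 336
dwelling 5: 336 + 94 = 430
dwelling 6: 430 + 94 = 524
dwelling 7: 524 + 94 = 618
dwelling 8: 618 + 94 = 712
dwelling 9: 712 + 94 = 806
dwelling 10: 806 + 94 = 900
dwelling 11: 900 + 94 = 994
dwelling 12: 994 + 94 = 1088
dwelling 13: 1088 + 94 = 1182
dwelling 14: 1182 + 94 = 1276
dwelling 15: 1276 + 94 = 1370
dwelling 16: 1370 + 94 = 1464
dwelling 17: 1464 + 94 = 1558
dwelling 18: 1558 + 94 = 1652
dwelling 19: 1652 + 94 = 1746
dwelling 20: 1746 + 94 = 1840
dwelling 21: 1840 + 94 = 1934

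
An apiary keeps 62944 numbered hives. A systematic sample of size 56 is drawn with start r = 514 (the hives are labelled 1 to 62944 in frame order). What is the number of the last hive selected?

k = 62944/56 = 1124
56th selection = r + (56−1)·k = 514 + 55×1124 = 514 + 61820 = 62334

62334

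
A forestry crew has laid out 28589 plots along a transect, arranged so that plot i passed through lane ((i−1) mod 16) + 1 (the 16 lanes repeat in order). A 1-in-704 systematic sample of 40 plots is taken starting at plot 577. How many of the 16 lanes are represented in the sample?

1

Consecutive selections differ by k = 704, so their lane numbers differ by 704 mod 16 = 0.
gcd(704, 16) = 16, so the sample visits 16/16 = 1 distinct residues mod 16.
Start 577 is lane 1; the lanes hit are 1.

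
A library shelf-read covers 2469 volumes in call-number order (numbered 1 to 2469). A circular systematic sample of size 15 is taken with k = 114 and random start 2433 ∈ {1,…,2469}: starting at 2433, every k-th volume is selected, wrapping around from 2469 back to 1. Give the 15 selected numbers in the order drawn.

Selection 1: 2433
Selection 2: 2433 + 114 = 2547 → 2547 − 2469 = 78
Selection 3: 78 + 114 = 192
Selection 4: 192 + 114 = 306
Selection 5: 306 + 114 = 420
Selection 6: 420 + 114 = 534
Selection 7: 534 + 114 = 648
Selection 8: 648 + 114 = 762
Selection 9: 762 + 114 = 876
Selection 10: 876 + 114 = 990
Selection 11: 990 + 114 = 1104
Selection 12: 1104 + 114 = 1218
Selection 13: 1218 + 114 = 1332
Selection 14: 1332 + 114 = 1446
Selection 15: 1446 + 114 = 1560

2433, 78, 192, 306, 420, 534, 648, 762, 876, 990, 1104, 1218, 1332, 1446, 1560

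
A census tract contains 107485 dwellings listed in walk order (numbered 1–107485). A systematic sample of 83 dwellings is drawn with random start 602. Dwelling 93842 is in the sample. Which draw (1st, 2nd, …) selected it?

k = 107485/83 = 1295
position = (93842 − 602)/1295 + 1 = 93240/1295 + 1 = 72 + 1 = 73

73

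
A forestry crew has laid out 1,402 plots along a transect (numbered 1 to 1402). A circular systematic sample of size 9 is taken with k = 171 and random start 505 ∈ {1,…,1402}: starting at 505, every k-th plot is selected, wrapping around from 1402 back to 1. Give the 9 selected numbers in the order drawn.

Selection 1: 505
Selection 2: 505 + 171 = 676
Selection 3: 676 + 171 = 847
Selection 4: 847 + 171 = 1018
Selection 5: 1018 + 171 = 1189
Selection 6: 1189 + 171 = 1360
Selection 7: 1360 + 171 = 1531 → 1531 − 1402 = 129
Selection 8: 129 + 171 = 300
Selection 9: 300 + 171 = 471

505, 676, 847, 1018, 1189, 1360, 129, 300, 471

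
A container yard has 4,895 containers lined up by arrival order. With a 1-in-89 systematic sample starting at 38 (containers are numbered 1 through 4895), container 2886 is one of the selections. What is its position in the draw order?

k = 89
position = (2886 − 38)/89 + 1 = 2848/89 + 1 = 32 + 1 = 33

33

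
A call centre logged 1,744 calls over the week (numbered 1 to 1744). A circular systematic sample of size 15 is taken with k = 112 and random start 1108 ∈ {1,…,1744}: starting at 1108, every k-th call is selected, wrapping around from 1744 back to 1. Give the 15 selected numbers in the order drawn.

1108, 1220, 1332, 1444, 1556, 1668, 36, 148, 260, 372, 484, 596, 708, 820, 932

Selection 1: 1108
Selection 2: 1108 + 112 = 1220
Selection 3: 1220 + 112 = 1332
Selection 4: 1332 + 112 = 1444
Selection 5: 1444 + 112 = 1556
Selection 6: 1556 + 112 = 1668
Selection 7: 1668 + 112 = 1780 → 1780 − 1744 = 36
Selection 8: 36 + 112 = 148
Selection 9: 148 + 112 = 260
Selection 10: 260 + 112 = 372
Selection 11: 372 + 112 = 484
Selection 12: 484 + 112 = 596
Selection 13: 596 + 112 = 708
Selection 14: 708 + 112 = 820
Selection 15: 820 + 112 = 932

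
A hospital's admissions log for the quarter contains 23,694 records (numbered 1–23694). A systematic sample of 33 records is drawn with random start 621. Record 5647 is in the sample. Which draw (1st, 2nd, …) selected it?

8

k = 23694/33 = 718
position = (5647 − 621)/718 + 1 = 5026/718 + 1 = 7 + 1 = 8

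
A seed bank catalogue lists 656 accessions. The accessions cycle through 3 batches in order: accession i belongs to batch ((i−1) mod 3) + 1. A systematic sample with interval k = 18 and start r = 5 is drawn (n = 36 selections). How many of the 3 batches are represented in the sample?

Consecutive selections differ by k = 18, so their batch numbers differ by 18 mod 3 = 0.
gcd(18, 3) = 3, so the sample visits 3/3 = 1 distinct residues mod 3.
Start 5 is batch 2; the batches hit are 2.

1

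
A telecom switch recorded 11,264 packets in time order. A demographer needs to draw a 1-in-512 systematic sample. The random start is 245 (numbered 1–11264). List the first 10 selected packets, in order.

packet 1: 245
packet 2: 245 + 512 = 757
packet 3: 757 + 512 = 1269
packet 4: 1269 + 512 = 1781
packet 5: 1781 + 512 = 2293
packet 6: 2293 + 512 = 2805
packet 7: 2805 + 512 = 3317
packet 8: 3317 + 512 = 3829
packet 9: 3829 + 512 = 4341
packet 10: 4341 + 512 = 4853

245, 757, 1269, 1781, 2293, 2805, 3317, 3829, 4341, 4853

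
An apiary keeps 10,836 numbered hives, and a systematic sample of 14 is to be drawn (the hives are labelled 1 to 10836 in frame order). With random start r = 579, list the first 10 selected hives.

k = N/n = 10836/14 = 774
hive 1: 579
hive 2: 579 + 774 = 1353
hive 3: 1353 + 774 = 2127
hive 4: 2127 + 774 = 2901
hive 5: 2901 + 774 = 3675
hive 6: 3675 + 774 = 4449
hive 7: 4449 + 774 = 5223
hive 8: 5223 + 774 = 5997
hive 9: 5997 + 774 = 6771
hive 10: 6771 + 774 = 7545

579, 1353, 2127, 2901, 3675, 4449, 5223, 5997, 6771, 7545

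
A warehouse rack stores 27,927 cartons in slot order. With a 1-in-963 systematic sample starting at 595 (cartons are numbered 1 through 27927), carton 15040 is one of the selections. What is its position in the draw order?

k = 963
position = (15040 − 595)/963 + 1 = 14445/963 + 1 = 15 + 1 = 16

16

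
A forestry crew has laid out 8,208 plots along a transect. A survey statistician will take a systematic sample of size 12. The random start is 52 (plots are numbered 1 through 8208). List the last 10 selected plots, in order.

k = N/n = 8208/12 = 684
3rd selection = 52 + 2×684 = 1420
4th: 1420 + 684 = 2104
5th: 2104 + 684 = 2788
6th: 2788 + 684 = 3472
7th: 3472 + 684 = 4156
8th: 4156 + 684 = 4840
9th: 4840 + 684 = 5524
10th: 5524 + 684 = 6208
11th: 6208 + 684 = 6892
12th: 6892 + 684 = 7576

1420, 2104, 2788, 3472, 4156, 4840, 5524, 6208, 6892, 7576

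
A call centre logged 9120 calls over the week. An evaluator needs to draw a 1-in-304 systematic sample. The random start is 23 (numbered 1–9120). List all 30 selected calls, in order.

23, 327, 631, 935, 1239, 1543, 1847, 2151, 2455, 2759, 3063, 3367, 3671, 3975, 4279, 4583, 4887, 5191, 5495, 5799, 6103, 6407, 6711, 7015, 7319, 7623, 7927, 8231, 8535, 8839

call 1: 23
call 2: 23 + 304 = 327
call 3: 327 + 304 = 631
call 4: 631 + 304 = 935
call 5: 935 + 304 = 1239
call 6: 1239 + 304 = 1543
call 7: 1543 + 304 = 1847
call 8: 1847 + 304 = 2151
call 9: 2151 + 304 = 2455
call 10: 2455 + 304 = 2759
call 11: 2759 + 304 = 3063
call 12: 3063 + 304 = 3367
call 13: 3367 + 304 = 3671
call 14: 3671 + 304 = 3975
call 15: 3975 + 304 = 4279
call 16: 4279 + 304 = 4583
call 17: 4583 + 304 = 4887
call 18: 4887 + 304 = 5191
call 19: 5191 + 304 = 5495
call 20: 5495 + 304 = 5799
call 21: 5799 + 304 = 6103
call 22: 6103 + 304 = 6407
call 23: 6407 + 304 = 6711
call 24: 6711 + 304 = 7015
call 25: 7015 + 304 = 7319
call 26: 7319 + 304 = 7623
call 27: 7623 + 304 = 7927
call 28: 7927 + 304 = 8231
call 29: 8231 + 304 = 8535
call 30: 8535 + 304 = 8839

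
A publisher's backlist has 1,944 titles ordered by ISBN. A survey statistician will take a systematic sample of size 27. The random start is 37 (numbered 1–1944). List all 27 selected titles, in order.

37, 109, 181, 253, 325, 397, 469, 541, 613, 685, 757, 829, 901, 973, 1045, 1117, 1189, 1261, 1333, 1405, 1477, 1549, 1621, 1693, 1765, 1837, 1909

k = N/n = 1944/27 = 72
title 1: 37
title 2: 37 + 72 = 109
title 3: 109 + 72 = 181
title 4: 181 + 72 = 253
title 5: 253 + 72 = 325
title 6: 325 + 72 = 397
title 7: 397 + 72 = 469
title 8: 469 + 72 = 541
title 9: 541 + 72 = 613
title 10: 613 + 72 = 685
title 11: 685 + 72 = 757
title 12: 757 + 72 = 829
title 13: 829 + 72 = 901
title 14: 901 + 72 = 973
title 15: 973 + 72 = 1045
title 16: 1045 + 72 = 1117
title 17: 1117 + 72 = 1189
title 18: 1189 + 72 = 1261
title 19: 1261 + 72 = 1333
title 20: 1333 + 72 = 1405
title 21: 1405 + 72 = 1477
title 22: 1477 + 72 = 1549
title 23: 1549 + 72 = 1621
title 24: 1621 + 72 = 1693
title 25: 1693 + 72 = 1765
title 26: 1765 + 72 = 1837
title 27: 1837 + 72 = 1909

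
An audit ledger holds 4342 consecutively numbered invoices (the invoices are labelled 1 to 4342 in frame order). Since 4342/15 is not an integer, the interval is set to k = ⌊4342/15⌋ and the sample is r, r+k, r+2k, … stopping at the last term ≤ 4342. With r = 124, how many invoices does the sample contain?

k = ⌊4342/15⌋ = 289
Achieved size = ⌊(4342 − 124)/289⌋ + 1 = ⌊4218/289⌋ + 1 = 14 + 1 = 15
(last selection: 124 + 14×289 = 4170 ≤ 4342; next would be 4459 > 4342)

15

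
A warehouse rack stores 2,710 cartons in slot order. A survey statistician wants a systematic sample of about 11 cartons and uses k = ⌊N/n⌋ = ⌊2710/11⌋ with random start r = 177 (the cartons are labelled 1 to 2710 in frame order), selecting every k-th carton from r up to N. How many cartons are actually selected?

11

k = ⌊2710/11⌋ = 246
Achieved size = ⌊(2710 − 177)/246⌋ + 1 = ⌊2533/246⌋ + 1 = 10 + 1 = 11
(last selection: 177 + 10×246 = 2637 ≤ 2710; next would be 2883 > 2710)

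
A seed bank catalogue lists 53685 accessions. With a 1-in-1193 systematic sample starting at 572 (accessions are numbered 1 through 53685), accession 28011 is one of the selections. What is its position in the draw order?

24

k = 1193
position = (28011 − 572)/1193 + 1 = 27439/1193 + 1 = 23 + 1 = 24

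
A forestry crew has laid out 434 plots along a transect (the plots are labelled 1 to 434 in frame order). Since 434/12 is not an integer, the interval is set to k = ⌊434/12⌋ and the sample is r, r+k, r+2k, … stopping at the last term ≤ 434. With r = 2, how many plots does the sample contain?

13

k = ⌊434/12⌋ = 36
Achieved size = ⌊(434 − 2)/36⌋ + 1 = ⌊432/36⌋ + 1 = 12 + 1 = 13
(last selection: 2 + 12×36 = 434 ≤ 434; next would be 470 > 434)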